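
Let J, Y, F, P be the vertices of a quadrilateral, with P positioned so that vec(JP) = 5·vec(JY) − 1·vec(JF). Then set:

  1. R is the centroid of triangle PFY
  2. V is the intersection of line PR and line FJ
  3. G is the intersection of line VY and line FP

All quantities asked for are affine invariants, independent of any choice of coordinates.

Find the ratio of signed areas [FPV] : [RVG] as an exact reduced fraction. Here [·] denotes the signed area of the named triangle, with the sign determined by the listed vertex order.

[FPV]:[RVG] = 2

Work in coordinates with J = (0, 0), Y = (1, 0), F = (0, 1), P = (5, -1).
1. R is the centroid of triangle PFY ⇒ R = (2, 0)
2. V is the intersection of line PR and line FJ ⇒ V = (0, 2/3)
3. G is the intersection of line VY and line FP ⇒ G = (-5/4, 3/2)
2·[FPV] = -5/3, 2·[RVG] = -5/6
[FPV]:[RVG] = -5/3:-5/6 = 2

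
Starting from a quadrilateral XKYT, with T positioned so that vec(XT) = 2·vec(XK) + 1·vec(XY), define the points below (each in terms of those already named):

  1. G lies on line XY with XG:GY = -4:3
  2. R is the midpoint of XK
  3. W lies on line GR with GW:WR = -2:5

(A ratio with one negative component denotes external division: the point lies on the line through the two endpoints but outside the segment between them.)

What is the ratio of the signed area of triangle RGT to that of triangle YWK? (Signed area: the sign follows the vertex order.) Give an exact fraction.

[RGT]:[YWK] = 39/32

Set X = (0, 0), K = (1, 0), Y = (0, 1), T = (2, 1); any affine frame gives the same invariant.
1. G lies on line XY with XG:GY = -4:3 ⇒ G = (0, 4)
2. R is the midpoint of XK ⇒ R = (1/2, 0)
3. W lies on line GR with GW:WR = -2:5 ⇒ W = (-1/3, 20/3)
2·[RGT] = -13/2, 2·[YWK] = -16/3
[RGT]:[YWK] = -13/2:-16/3 = 39/32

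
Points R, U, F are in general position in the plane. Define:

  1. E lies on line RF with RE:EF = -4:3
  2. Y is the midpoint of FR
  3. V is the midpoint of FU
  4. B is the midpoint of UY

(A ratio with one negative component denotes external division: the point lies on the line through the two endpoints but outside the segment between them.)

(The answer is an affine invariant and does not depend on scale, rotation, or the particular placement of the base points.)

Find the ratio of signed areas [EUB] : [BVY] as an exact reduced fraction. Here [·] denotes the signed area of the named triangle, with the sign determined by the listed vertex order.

[EUB]:[BVY] = -14

Assign R = (0, 0), U = (1, 0), F = (0, 1) — the answer is frame-independent, so this choice is without loss of generality.
1. E lies on line RF with RE:EF = -4:3 ⇒ E = (0, 4)
2. Y is the midpoint of FR ⇒ Y = (0, 1/2)
3. V is the midpoint of FU ⇒ V = (1/2, 1/2)
4. B is the midpoint of UY ⇒ B = (1/2, 1/4)
2·[EUB] = -7/4, 2·[BVY] = 1/8
[EUB]:[BVY] = -7/4:1/8 = -14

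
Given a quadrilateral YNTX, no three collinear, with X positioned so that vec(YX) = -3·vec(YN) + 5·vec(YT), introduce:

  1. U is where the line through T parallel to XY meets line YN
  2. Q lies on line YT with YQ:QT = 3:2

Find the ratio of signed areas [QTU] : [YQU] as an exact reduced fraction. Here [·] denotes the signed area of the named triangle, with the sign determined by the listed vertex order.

[QTU]:[YQU] = 2/3

Work in coordinates with Y = (0, 0), N = (1, 0), T = (0, 1), X = (-3, 5).
1. U is where the line through T parallel to XY meets line YN ⇒ U = (3/5, 0)
2. Q lies on line YT with YQ:QT = 3:2 ⇒ Q = (0, 3/5)
2·[QTU] = -6/25, 2·[YQU] = -9/25
[QTU]:[YQU] = -6/25:-9/25 = 2/3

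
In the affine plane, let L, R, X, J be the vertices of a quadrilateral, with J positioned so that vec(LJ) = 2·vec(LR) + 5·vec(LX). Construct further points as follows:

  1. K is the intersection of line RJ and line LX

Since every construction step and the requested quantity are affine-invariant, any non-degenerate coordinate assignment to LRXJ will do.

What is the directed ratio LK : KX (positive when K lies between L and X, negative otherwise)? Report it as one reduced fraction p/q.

Work in coordinates with L = (0, 0), R = (1, 0), X = (0, 1), J = (2, 5).
1. K is the intersection of line RJ and line LX ⇒ K = (0, -5)
K = L + t·(X−L) with t = -5, so LK:KX = t:(1−t) = -5:6

LK:KX = -5/6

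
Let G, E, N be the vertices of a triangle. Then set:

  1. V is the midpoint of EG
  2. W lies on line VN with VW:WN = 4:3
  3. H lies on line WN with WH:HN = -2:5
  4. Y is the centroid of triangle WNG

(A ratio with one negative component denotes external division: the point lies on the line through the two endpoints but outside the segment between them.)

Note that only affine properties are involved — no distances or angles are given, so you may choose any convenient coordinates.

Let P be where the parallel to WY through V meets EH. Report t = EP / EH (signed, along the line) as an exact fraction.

Assign G = (0, 0), E = (1, 0), N = (0, 1) — the answer is frame-independent, so this choice is without loss of generality.
1. V is the midpoint of EG ⇒ V = (1/2, 0)
2. W lies on line VN with VW:WN = 4:3 ⇒ W = (3/14, 4/7)
3. H lies on line WN with WH:HN = -2:5 ⇒ H = (5/14, 2/7)
4. Y is the centroid of triangle WNG ⇒ Y = (1/14, 11/21)
through V parallel to WY: direction (-1/7, -1/21); meets EH at P = (11/14, 2/21)
P = E + t·(H−E) with t = 1/3

t = 1/3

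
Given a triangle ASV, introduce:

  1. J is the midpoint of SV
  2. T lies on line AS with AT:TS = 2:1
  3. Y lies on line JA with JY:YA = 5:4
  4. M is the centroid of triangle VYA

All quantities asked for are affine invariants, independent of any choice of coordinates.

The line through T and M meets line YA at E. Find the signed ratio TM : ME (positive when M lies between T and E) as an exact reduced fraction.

Assign A = (0, 0), S = (1, 0), V = (0, 1) — the answer is frame-independent, so this choice is without loss of generality.
1. J is the midpoint of SV ⇒ J = (1/2, 1/2)
2. T lies on line AS with AT:TS = 2:1 ⇒ T = (2/3, 0)
3. Y lies on line JA with JY:YA = 5:4 ⇒ Y = (2/9, 2/9)
4. M is the centroid of triangle VYA ⇒ M = (2/27, 11/27)
line TM meets YA at E = (22/81, 22/81)
M = T + t·(E−T) with t = 3/2, so TM:ME = 3/2:-1/2

TM:ME = -3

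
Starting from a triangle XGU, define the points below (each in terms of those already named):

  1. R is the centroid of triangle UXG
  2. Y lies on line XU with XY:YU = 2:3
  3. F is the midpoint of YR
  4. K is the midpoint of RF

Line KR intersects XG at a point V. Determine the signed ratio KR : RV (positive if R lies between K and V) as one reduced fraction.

Assign X = (0, 0), G = (1, 0), U = (0, 1) — the answer is frame-independent, so this choice is without loss of generality.
1. R is the centroid of triangle UXG ⇒ R = (1/3, 1/3)
2. Y lies on line XU with XY:YU = 2:3 ⇒ Y = (0, 2/5)
3. F is the midpoint of YR ⇒ F = (1/6, 11/30)
4. K is the midpoint of RF ⇒ K = (1/4, 7/20)
line KR meets XG at V = (2, 0)
R = K + t·(V−K) with t = 1/21, so KR:RV = 1/21:20/21

KR:RV = 1/20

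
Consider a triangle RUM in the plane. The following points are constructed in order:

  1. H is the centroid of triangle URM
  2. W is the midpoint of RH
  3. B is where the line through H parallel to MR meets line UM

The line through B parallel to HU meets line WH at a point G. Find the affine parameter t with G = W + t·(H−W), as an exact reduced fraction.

Choose coordinates R = (0, 0), U = (1, 0), M = (0, 1).
1. H is the centroid of triangle URM ⇒ H = (1/3, 1/3)
2. W is the midpoint of RH ⇒ W = (1/6, 1/6)
3. B is where the line through H parallel to MR meets line UM ⇒ B = (1/3, 2/3)
through B parallel to HU: direction (2/3, -1/3); meets WH at G = (5/9, 5/9)
G = W + t·(H−W) with t = 7/3

t = 7/3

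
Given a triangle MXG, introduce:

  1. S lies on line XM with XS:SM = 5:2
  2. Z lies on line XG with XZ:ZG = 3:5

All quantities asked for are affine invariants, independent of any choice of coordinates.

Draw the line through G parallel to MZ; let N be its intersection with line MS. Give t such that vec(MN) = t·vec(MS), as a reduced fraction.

t = -35/6

Set M = (0, 0), X = (1, 0), G = (0, 1); any affine frame gives the same invariant.
1. S lies on line XM with XS:SM = 5:2 ⇒ S = (2/7, 0)
2. Z lies on line XG with XZ:ZG = 3:5 ⇒ Z = (5/8, 3/8)
through G parallel to MZ: direction (5/8, 3/8); meets MS at N = (-5/3, 0)
N = M + t·(S−M) with t = -35/6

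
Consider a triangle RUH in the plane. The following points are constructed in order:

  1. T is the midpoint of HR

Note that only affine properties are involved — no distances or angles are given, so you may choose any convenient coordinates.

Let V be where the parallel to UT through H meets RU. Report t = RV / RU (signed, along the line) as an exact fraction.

t = 2

Set R = (0, 0), U = (1, 0), H = (0, 1); any affine frame gives the same invariant.
1. T is the midpoint of HR ⇒ T = (0, 1/2)
through H parallel to UT: direction (-1, 1/2); meets RU at V = (2, 0)
V = R + t·(U−R) with t = 2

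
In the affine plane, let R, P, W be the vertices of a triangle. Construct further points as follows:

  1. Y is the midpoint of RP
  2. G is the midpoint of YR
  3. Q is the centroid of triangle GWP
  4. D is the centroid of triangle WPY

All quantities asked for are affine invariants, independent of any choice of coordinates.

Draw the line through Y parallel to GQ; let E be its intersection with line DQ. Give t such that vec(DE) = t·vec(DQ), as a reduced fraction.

Set R = (0, 0), P = (1, 0), W = (0, 1); any affine frame gives the same invariant.
1. Y is the midpoint of RP ⇒ Y = (1/2, 0)
2. G is the midpoint of YR ⇒ G = (1/4, 0)
3. Q is the centroid of triangle GWP ⇒ Q = (5/12, 1/3)
4. D is the centroid of triangle WPY ⇒ D = (1/2, 1/3)
through Y parallel to GQ: direction (1/6, 1/3); meets DQ at E = (2/3, 1/3)
E = D + t·(Q−D) with t = -2

t = -2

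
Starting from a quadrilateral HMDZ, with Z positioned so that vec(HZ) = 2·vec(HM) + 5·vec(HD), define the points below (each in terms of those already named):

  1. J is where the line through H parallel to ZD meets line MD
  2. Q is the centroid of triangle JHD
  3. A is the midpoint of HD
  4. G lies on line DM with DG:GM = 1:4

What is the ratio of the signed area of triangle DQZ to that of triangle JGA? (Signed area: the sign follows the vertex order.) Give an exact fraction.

[DQZ]:[JGA] = 20

Choose coordinates H = (0, 0), M = (1, 0), D = (0, 1), Z = (2, 5).
1. J is where the line through H parallel to ZD meets line MD ⇒ J = (1/3, 2/3)
2. Q is the centroid of triangle JHD ⇒ Q = (1/9, 5/9)
3. A is the midpoint of HD ⇒ A = (0, 1/2)
4. G lies on line DM with DG:GM = 1:4 ⇒ G = (1/5, 4/5)
2·[DQZ] = 4/3, 2·[JGA] = 1/15
[DQZ]:[JGA] = 4/3:1/15 = 20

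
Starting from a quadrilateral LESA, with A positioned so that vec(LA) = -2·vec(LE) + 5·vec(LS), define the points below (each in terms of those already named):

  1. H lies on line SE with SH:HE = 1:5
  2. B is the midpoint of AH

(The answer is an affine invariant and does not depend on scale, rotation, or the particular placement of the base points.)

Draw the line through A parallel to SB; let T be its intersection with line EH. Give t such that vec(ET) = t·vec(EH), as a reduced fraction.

t = 7/5

Work in coordinates with L = (0, 0), E = (1, 0), S = (0, 1), A = (-2, 5).
1. H lies on line SE with SH:HE = 1:5 ⇒ H = (1/6, 5/6)
2. B is the midpoint of AH ⇒ B = (-11/12, 35/12)
through A parallel to SB: direction (-11/12, 23/12); meets EH at T = (-1/6, 7/6)
T = E + t·(H−E) with t = 7/5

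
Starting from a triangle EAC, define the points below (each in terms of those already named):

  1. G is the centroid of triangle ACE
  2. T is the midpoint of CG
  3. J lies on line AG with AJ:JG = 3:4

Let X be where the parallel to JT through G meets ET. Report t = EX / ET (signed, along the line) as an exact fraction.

t = 15/19

Set E = (0, 0), A = (1, 0), C = (0, 1); any affine frame gives the same invariant.
1. G is the centroid of triangle ACE ⇒ G = (1/3, 1/3)
2. T is the midpoint of CG ⇒ T = (1/6, 2/3)
3. J lies on line AG with AJ:JG = 3:4 ⇒ J = (5/7, 1/7)
through G parallel to JT: direction (-23/42, 11/21); meets ET at X = (5/38, 10/19)
X = E + t·(T−E) with t = 15/19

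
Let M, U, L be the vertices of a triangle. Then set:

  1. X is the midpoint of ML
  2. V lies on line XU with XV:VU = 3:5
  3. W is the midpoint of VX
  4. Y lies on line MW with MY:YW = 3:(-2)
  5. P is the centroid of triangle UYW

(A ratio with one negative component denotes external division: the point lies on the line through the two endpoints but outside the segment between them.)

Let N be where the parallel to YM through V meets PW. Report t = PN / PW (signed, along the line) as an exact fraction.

Choose coordinates M = (0, 0), U = (1, 0), L = (0, 1).
1. X is the midpoint of ML ⇒ X = (0, 1/2)
2. V lies on line XU with XV:VU = 3:5 ⇒ V = (3/8, 5/16)
3. W is the midpoint of VX ⇒ W = (3/16, 13/32)
4. Y lies on line MW with MY:YW = 3:(-2) ⇒ Y = (9/16, 39/32)
5. P is the centroid of triangle UYW ⇒ P = (7/12, 13/24)
through V parallel to YM: direction (-9/16, -39/32); meets PW at N = (6/13, 1/2)
N = P + t·(W−P) with t = 4/13

t = 4/13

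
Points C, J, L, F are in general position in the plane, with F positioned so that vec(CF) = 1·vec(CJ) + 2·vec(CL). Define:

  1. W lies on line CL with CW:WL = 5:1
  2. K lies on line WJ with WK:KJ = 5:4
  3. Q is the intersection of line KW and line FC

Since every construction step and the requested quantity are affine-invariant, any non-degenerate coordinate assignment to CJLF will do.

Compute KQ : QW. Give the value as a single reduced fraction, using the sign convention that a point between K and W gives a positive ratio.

KQ:QW = 8/9

Work in coordinates with C = (0, 0), J = (1, 0), L = (0, 1), F = (1, 2).
1. W lies on line CL with CW:WL = 5:1 ⇒ W = (0, 5/6)
2. K lies on line WJ with WK:KJ = 5:4 ⇒ K = (5/9, 10/27)
3. Q is the intersection of line KW and line FC ⇒ Q = (5/17, 10/17)
Q = K + t·(W−K) with t = 8/17, so KQ:QW = t:(1−t) = 8/17:9/17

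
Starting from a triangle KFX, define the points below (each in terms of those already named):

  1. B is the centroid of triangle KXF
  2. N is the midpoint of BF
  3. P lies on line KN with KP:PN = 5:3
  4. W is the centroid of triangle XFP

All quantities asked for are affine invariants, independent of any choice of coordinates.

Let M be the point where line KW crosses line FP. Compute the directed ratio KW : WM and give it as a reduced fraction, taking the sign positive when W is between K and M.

Set K = (0, 0), F = (1, 0), X = (0, 1); any affine frame gives the same invariant.
1. B is the centroid of triangle KXF ⇒ B = (1/3, 1/3)
2. N is the midpoint of BF ⇒ N = (2/3, 1/6)
3. P lies on line KN with KP:PN = 5:3 ⇒ P = (5/12, 5/48)
4. W is the centroid of triangle XFP ⇒ W = (17/36, 53/144)
line KW meets FP at M = (85/456, 265/1824)
W = K + t·(M−K) with t = 38/15, so KW:WM = 38/15:-23/15

KW:WM = -38/23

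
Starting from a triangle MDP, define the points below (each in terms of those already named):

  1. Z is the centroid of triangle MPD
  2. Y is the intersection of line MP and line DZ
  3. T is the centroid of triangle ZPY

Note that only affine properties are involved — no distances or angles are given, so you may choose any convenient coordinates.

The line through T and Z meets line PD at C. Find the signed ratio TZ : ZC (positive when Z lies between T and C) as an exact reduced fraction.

Work in coordinates with M = (0, 0), D = (1, 0), P = (0, 1).
1. Z is the centroid of triangle MPD ⇒ Z = (1/3, 1/3)
2. Y is the intersection of line MP and line DZ ⇒ Y = (0, 1/2)
3. T is the centroid of triangle ZPY ⇒ T = (1/9, 11/18)
line TZ meets PD at C = (-1, 2)
Z = T + t·(C−T) with t = -1/5, so TZ:ZC = -1/5:6/5

TZ:ZC = -1/6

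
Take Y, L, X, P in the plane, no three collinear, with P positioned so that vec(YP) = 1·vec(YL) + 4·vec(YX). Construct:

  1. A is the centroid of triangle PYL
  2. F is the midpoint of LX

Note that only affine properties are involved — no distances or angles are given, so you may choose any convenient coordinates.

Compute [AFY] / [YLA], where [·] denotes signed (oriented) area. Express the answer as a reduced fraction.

Work in coordinates with Y = (0, 0), L = (1, 0), X = (0, 1), P = (1, 4).
1. A is the centroid of triangle PYL ⇒ A = (2/3, 4/3)
2. F is the midpoint of LX ⇒ F = (1/2, 1/2)
2·[AFY] = -1/3, 2·[YLA] = 4/3
[AFY]:[YLA] = -1/3:4/3 = -1/4

[AFY]:[YLA] = -1/4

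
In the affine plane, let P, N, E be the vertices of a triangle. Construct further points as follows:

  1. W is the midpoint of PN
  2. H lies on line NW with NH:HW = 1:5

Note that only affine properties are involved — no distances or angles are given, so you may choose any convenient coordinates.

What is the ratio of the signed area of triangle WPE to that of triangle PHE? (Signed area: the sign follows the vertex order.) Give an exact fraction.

Set P = (0, 0), N = (1, 0), E = (0, 1); any affine frame gives the same invariant.
1. W is the midpoint of PN ⇒ W = (1/2, 0)
2. H lies on line NW with NH:HW = 1:5 ⇒ H = (11/12, 0)
2·[WPE] = -1/2, 2·[PHE] = 11/12
[WPE]:[PHE] = -1/2:11/12 = -6/11

[WPE]:[PHE] = -6/11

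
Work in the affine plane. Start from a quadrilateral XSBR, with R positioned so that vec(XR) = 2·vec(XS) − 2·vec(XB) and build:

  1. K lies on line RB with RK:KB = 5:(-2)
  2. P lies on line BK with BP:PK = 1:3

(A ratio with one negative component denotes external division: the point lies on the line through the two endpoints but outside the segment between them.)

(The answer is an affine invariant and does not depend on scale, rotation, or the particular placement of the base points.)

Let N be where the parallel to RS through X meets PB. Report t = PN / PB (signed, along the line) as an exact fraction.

t = -5

Choose coordinates X = (0, 0), S = (1, 0), B = (0, 1), R = (2, -2).
1. K lies on line RB with RK:KB = 5:(-2) ⇒ K = (-4/3, 3)
2. P lies on line BK with BP:PK = 1:3 ⇒ P = (-1/3, 3/2)
through X parallel to RS: direction (-1, 2); meets PB at N = (-2, 4)
N = P + t·(B−P) with t = -5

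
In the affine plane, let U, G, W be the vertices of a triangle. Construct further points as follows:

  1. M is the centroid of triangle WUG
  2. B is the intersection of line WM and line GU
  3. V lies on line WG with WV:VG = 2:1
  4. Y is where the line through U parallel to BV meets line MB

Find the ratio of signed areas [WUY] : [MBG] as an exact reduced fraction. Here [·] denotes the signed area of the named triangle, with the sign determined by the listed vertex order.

Set U = (0, 0), G = (1, 0), W = (0, 1); any affine frame gives the same invariant.
1. M is the centroid of triangle WUG ⇒ M = (1/3, 1/3)
2. B is the intersection of line WM and line GU ⇒ B = (1/2, 0)
3. V lies on line WG with WV:VG = 2:1 ⇒ V = (2/3, 1/3)
4. Y is where the line through U parallel to BV meets line MB ⇒ Y = (1/4, 1/2)
2·[WUY] = 1/4, 2·[MBG] = 1/6
[WUY]:[MBG] = 1/4:1/6 = 3/2

[WUY]:[MBG] = 3/2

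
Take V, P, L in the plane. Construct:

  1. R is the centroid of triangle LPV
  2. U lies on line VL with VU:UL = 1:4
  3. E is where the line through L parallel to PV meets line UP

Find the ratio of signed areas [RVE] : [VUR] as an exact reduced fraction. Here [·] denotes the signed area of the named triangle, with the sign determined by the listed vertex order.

Assign V = (0, 0), P = (1, 0), L = (0, 1) — the answer is frame-independent, so this choice is without loss of generality.
1. R is the centroid of triangle LPV ⇒ R = (1/3, 1/3)
2. U lies on line VL with VU:UL = 1:4 ⇒ U = (0, 1/5)
3. E is where the line through L parallel to PV meets line UP ⇒ E = (-4, 1)
2·[RVE] = -5/3, 2·[VUR] = -1/15
[RVE]:[VUR] = -5/3:-1/15 = 25

[RVE]:[VUR] = 25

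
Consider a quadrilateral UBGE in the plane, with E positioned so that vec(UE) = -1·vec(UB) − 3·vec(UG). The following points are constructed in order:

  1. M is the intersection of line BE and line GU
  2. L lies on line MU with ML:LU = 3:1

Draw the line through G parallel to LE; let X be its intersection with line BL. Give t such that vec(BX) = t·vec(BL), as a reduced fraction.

Assign U = (0, 0), B = (1, 0), G = (0, 1), E = (-1, -3) — the answer is frame-independent, so this choice is without loss of generality.
1. M is the intersection of line BE and line GU ⇒ M = (0, -3/2)
2. L lies on line MU with ML:LU = 3:1 ⇒ L = (0, -3/8)
through G parallel to LE: direction (-1, -21/8); meets BL at X = (-11/18, -29/48)
X = B + t·(L−B) with t = 29/18

t = 29/18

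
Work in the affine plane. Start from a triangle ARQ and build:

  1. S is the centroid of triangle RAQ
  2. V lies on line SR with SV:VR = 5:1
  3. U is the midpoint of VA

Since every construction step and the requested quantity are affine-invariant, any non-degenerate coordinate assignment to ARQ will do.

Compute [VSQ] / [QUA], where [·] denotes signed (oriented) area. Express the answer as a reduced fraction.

Choose coordinates A = (0, 0), R = (1, 0), Q = (0, 1).
1. S is the centroid of triangle RAQ ⇒ S = (1/3, 1/3)
2. V lies on line SR with SV:VR = 5:1 ⇒ V = (8/9, 1/18)
3. U is the midpoint of VA ⇒ U = (4/9, 1/36)
2·[VSQ] = -5/18, 2·[QUA] = -4/9
[VSQ]:[QUA] = -5/18:-4/9 = 5/8

[VSQ]:[QUA] = 5/8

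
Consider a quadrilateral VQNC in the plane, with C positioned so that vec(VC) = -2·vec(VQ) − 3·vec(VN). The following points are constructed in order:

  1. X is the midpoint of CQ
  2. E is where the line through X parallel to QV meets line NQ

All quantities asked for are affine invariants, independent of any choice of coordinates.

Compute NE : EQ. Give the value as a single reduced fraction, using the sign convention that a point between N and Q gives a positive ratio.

Assign V = (0, 0), Q = (1, 0), N = (0, 1), C = (-2, -3) — the answer is frame-independent, so this choice is without loss of generality.
1. X is the midpoint of CQ ⇒ X = (-1/2, -3/2)
2. E is where the line through X parallel to QV meets line NQ ⇒ E = (5/2, -3/2)
E = N + t·(Q−N) with t = 5/2, so NE:EQ = t:(1−t) = 5/2:-3/2

NE:EQ = -5/3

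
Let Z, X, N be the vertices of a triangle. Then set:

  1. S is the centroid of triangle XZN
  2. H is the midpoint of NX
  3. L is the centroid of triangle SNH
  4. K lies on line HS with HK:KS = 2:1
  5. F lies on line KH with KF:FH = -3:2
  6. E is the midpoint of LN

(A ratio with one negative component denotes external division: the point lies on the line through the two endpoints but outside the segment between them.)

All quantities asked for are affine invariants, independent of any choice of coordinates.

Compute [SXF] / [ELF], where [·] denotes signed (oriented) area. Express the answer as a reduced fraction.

[SXF]:[ELF] = 42/11

Assign Z = (0, 0), X = (1, 0), N = (0, 1) — the answer is frame-independent, so this choice is without loss of generality.
1. S is the centroid of triangle XZN ⇒ S = (1/3, 1/3)
2. H is the midpoint of NX ⇒ H = (1/2, 1/2)
3. L is the centroid of triangle SNH ⇒ L = (5/18, 11/18)
4. K lies on line HS with HK:KS = 2:1 ⇒ K = (7/18, 7/18)
5. F lies on line KH with KF:FH = -3:2 ⇒ F = (13/18, 13/18)
6. E is the midpoint of LN ⇒ E = (5/36, 29/36)
2·[SXF] = 7/18, 2·[ELF] = 11/108
[SXF]:[ELF] = 7/18:11/108 = 42/11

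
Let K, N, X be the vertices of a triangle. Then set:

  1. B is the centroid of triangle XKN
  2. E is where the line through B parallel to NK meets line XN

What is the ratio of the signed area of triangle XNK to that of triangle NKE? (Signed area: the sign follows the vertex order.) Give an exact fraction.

[XNK]:[NKE] = 3

Assign K = (0, 0), N = (1, 0), X = (0, 1) — the answer is frame-independent, so this choice is without loss of generality.
1. B is the centroid of triangle XKN ⇒ B = (1/3, 1/3)
2. E is where the line through B parallel to NK meets line XN ⇒ E = (2/3, 1/3)
2·[XNK] = -1, 2·[NKE] = -1/3
[XNK]:[NKE] = -1:-1/3 = 3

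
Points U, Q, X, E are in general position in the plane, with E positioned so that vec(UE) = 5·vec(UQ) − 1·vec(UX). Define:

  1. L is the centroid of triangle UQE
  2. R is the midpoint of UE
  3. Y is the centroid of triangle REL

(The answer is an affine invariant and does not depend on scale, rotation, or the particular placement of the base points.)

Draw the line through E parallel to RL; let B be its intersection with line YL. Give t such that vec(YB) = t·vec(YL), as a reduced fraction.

Choose coordinates U = (0, 0), Q = (1, 0), X = (0, 1), E = (5, -1).
1. L is the centroid of triangle UQE ⇒ L = (2, -1/3)
2. R is the midpoint of UE ⇒ R = (5/2, -1/2)
3. Y is the centroid of triangle REL ⇒ Y = (19/6, -11/18)
through E parallel to RL: direction (-1/2, 1/6); meets YL at B = (11/2, -7/6)
B = Y + t·(L−Y) with t = -2

t = -2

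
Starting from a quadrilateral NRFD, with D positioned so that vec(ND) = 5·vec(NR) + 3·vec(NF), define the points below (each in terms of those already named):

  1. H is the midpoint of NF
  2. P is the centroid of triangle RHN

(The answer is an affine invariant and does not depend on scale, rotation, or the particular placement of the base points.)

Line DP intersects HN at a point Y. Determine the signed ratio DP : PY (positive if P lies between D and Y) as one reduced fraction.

Work in coordinates with N = (0, 0), R = (1, 0), F = (0, 1), D = (5, 3).
1. H is the midpoint of NF ⇒ H = (0, 1/2)
2. P is the centroid of triangle RHN ⇒ P = (1/3, 1/6)
line DP meets HN at Y = (0, -1/28)
P = D + t·(Y−D) with t = 14/15, so DP:PY = 14/15:1/15

DP:PY = 14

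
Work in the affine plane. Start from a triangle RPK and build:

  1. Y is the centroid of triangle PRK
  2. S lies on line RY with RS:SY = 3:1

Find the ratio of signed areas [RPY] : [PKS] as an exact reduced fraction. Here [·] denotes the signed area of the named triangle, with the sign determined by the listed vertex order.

Assign R = (0, 0), P = (1, 0), K = (0, 1) — the answer is frame-independent, so this choice is without loss of generality.
1. Y is the centroid of triangle PRK ⇒ Y = (1/3, 1/3)
2. S lies on line RY with RS:SY = 3:1 ⇒ S = (1/4, 1/4)
2·[RPY] = 1/3, 2·[PKS] = 1/2
[RPY]:[PKS] = 1/3:1/2 = 2/3

[RPY]:[PKS] = 2/3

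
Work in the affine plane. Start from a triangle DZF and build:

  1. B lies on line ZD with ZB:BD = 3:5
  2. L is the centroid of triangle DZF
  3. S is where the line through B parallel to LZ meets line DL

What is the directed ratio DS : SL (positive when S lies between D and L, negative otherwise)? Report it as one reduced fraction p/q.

Set D = (0, 0), Z = (1, 0), F = (0, 1); any affine frame gives the same invariant.
1. B lies on line ZD with ZB:BD = 3:5 ⇒ B = (5/8, 0)
2. L is the centroid of triangle DZF ⇒ L = (1/3, 1/3)
3. S is where the line through B parallel to LZ meets line DL ⇒ S = (5/24, 5/24)
S = D + t·(L−D) with t = 5/8, so DS:SL = t:(1−t) = 5/8:3/8

DS:SL = 5/3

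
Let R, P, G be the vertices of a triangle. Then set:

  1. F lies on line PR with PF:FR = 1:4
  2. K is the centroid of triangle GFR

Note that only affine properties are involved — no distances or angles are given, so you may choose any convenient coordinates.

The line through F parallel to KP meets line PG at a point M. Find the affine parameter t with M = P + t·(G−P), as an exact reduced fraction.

t = -1/6

Choose coordinates R = (0, 0), P = (1, 0), G = (0, 1).
1. F lies on line PR with PF:FR = 1:4 ⇒ F = (4/5, 0)
2. K is the centroid of triangle GFR ⇒ K = (4/15, 1/3)
through F parallel to KP: direction (11/15, -1/3); meets PG at M = (7/6, -1/6)
M = P + t·(G−P) with t = -1/6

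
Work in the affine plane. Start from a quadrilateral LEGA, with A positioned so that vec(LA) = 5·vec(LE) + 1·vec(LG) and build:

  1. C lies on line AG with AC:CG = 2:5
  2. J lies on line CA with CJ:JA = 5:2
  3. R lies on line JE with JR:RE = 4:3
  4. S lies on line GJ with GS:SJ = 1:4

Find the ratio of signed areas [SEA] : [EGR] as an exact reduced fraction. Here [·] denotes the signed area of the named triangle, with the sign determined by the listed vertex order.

[SEA]:[EGR] = -56/27

Assign L = (0, 0), E = (1, 0), G = (0, 1), A = (5, 1) — the answer is frame-independent, so this choice is without loss of generality.
1. C lies on line AG with AC:CG = 2:5 ⇒ C = (25/7, 1)
2. J lies on line CA with CJ:JA = 5:2 ⇒ J = (225/49, 1)
3. R lies on line JE with JR:RE = 4:3 ⇒ R = (871/343, 3/7)
4. S lies on line GJ with GS:SJ = 1:4 ⇒ S = (45/49, 1)
2·[SEA] = 200/49, 2·[EGR] = -675/343
[SEA]:[EGR] = 200/49:-675/343 = -56/27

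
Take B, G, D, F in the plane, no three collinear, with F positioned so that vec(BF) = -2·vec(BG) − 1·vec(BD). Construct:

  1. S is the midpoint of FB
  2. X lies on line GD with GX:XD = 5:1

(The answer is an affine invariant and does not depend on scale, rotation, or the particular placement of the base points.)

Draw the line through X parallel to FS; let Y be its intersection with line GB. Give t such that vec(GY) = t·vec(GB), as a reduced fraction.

t = 5/2

Work in coordinates with B = (0, 0), G = (1, 0), D = (0, 1), F = (-2, -1).
1. S is the midpoint of FB ⇒ S = (-1, -1/2)
2. X lies on line GD with GX:XD = 5:1 ⇒ X = (1/6, 5/6)
through X parallel to FS: direction (1, 1/2); meets GB at Y = (-3/2, 0)
Y = G + t·(B−G) with t = 5/2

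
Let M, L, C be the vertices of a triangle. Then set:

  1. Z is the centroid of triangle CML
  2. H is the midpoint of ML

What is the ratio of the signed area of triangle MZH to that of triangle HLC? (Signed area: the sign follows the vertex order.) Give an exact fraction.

Set M = (0, 0), L = (1, 0), C = (0, 1); any affine frame gives the same invariant.
1. Z is the centroid of triangle CML ⇒ Z = (1/3, 1/3)
2. H is the midpoint of ML ⇒ H = (1/2, 0)
2·[MZH] = -1/6, 2·[HLC] = 1/2
[MZH]:[HLC] = -1/6:1/2 = -1/3

[MZH]:[HLC] = -1/3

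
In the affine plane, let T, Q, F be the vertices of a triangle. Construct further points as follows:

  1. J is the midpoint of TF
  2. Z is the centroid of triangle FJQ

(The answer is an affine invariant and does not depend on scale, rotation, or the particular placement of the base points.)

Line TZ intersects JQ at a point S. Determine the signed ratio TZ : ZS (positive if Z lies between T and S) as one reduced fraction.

TZ:ZS = -4

Assign T = (0, 0), Q = (1, 0), F = (0, 1) — the answer is frame-independent, so this choice is without loss of generality.
1. J is the midpoint of TF ⇒ J = (0, 1/2)
2. Z is the centroid of triangle FJQ ⇒ Z = (1/3, 1/2)
line TZ meets JQ at S = (1/4, 3/8)
Z = T + t·(S−T) with t = 4/3, so TZ:ZS = 4/3:-1/3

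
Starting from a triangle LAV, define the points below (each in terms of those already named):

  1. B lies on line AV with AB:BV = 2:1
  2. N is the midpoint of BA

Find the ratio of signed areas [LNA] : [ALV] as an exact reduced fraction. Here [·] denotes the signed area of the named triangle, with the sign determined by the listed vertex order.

[LNA]:[ALV] = 1/3

Choose coordinates L = (0, 0), A = (1, 0), V = (0, 1).
1. B lies on line AV with AB:BV = 2:1 ⇒ B = (1/3, 2/3)
2. N is the midpoint of BA ⇒ N = (2/3, 1/3)
2·[LNA] = -1/3, 2·[ALV] = -1
[LNA]:[ALV] = -1/3:-1 = 1/3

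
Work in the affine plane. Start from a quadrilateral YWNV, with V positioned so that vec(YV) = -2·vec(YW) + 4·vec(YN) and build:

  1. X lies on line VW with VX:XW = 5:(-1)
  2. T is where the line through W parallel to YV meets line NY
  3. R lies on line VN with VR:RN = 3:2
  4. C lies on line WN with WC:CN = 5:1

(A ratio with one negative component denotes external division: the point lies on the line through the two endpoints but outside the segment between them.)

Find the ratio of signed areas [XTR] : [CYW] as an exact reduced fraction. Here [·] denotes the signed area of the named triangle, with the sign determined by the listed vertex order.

Assign Y = (0, 0), W = (1, 0), N = (0, 1), V = (-2, 4) — the answer is frame-independent, so this choice is without loss of generality.
1. X lies on line VW with VX:XW = 5:(-1) ⇒ X = (7/4, -1)
2. T is where the line through W parallel to YV meets line NY ⇒ T = (0, 2)
3. R lies on line VN with VR:RN = 3:2 ⇒ R = (-4/5, 11/5)
4. C lies on line WN with WC:CN = 5:1 ⇒ C = (1/6, 5/6)
2·[XTR] = 41/20, 2·[CYW] = 5/6
[XTR]:[CYW] = 41/20:5/6 = 123/50

[XTR]:[CYW] = 123/50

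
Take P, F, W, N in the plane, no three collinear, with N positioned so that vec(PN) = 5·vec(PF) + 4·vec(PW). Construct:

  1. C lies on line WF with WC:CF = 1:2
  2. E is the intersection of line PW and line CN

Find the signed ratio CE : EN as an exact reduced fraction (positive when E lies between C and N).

CE:EN = -1/15

Assign P = (0, 0), F = (1, 0), W = (0, 1), N = (5, 4) — the answer is frame-independent, so this choice is without loss of generality.
1. C lies on line WF with WC:CF = 1:2 ⇒ C = (1/3, 2/3)
2. E is the intersection of line PW and line CN ⇒ E = (0, 3/7)
E = C + t·(N−C) with t = -1/14, so CE:EN = t:(1−t) = -1/14:15/14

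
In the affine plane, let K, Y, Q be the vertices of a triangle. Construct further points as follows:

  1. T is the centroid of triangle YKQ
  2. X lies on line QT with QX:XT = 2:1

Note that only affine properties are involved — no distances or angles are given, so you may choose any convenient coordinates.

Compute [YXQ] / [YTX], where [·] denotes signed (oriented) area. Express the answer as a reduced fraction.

[YXQ]:[YTX] = 2

Assign K = (0, 0), Y = (1, 0), Q = (0, 1) — the answer is frame-independent, so this choice is without loss of generality.
1. T is the centroid of triangle YKQ ⇒ T = (1/3, 1/3)
2. X lies on line QT with QX:XT = 2:1 ⇒ X = (2/9, 5/9)
2·[YXQ] = -2/9, 2·[YTX] = -1/9
[YXQ]:[YTX] = -2/9:-1/9 = 2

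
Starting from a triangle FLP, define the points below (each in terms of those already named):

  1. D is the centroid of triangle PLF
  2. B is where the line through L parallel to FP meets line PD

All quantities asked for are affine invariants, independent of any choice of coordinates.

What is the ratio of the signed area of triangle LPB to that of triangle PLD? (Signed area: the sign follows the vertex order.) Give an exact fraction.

Assign F = (0, 0), L = (1, 0), P = (0, 1) — the answer is frame-independent, so this choice is without loss of generality.
1. D is the centroid of triangle PLF ⇒ D = (1/3, 1/3)
2. B is where the line through L parallel to FP meets line PD ⇒ B = (1, -1)
2·[LPB] = 1, 2·[PLD] = -1/3
[LPB]:[PLD] = 1:-1/3 = -3

[LPB]:[PLD] = -3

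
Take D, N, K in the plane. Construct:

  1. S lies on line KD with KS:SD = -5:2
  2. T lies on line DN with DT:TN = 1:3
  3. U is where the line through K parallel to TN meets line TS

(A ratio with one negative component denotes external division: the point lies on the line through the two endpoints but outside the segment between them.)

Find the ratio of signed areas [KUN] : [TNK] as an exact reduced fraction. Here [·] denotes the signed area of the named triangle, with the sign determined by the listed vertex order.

[KUN]:[TNK] = -5/6

Assign D = (0, 0), N = (1, 0), K = (0, 1) — the answer is frame-independent, so this choice is without loss of generality.
1. S lies on line KD with KS:SD = -5:2 ⇒ S = (0, -2/3)
2. T lies on line DN with DT:TN = 1:3 ⇒ T = (1/4, 0)
3. U is where the line through K parallel to TN meets line TS ⇒ U = (5/8, 1)
2·[KUN] = -5/8, 2·[TNK] = 3/4
[KUN]:[TNK] = -5/8:3/4 = -5/6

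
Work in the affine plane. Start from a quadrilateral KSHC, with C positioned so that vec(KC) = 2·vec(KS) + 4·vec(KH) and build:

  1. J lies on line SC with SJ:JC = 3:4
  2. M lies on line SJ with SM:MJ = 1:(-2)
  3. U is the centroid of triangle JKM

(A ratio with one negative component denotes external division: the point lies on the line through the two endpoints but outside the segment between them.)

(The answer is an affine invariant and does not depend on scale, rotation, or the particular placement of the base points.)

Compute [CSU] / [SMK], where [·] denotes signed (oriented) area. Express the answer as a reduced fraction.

Work in coordinates with K = (0, 0), S = (1, 0), H = (0, 1), C = (2, 4).
1. J lies on line SC with SJ:JC = 3:4 ⇒ J = (10/7, 12/7)
2. M lies on line SJ with SM:MJ = 1:(-2) ⇒ M = (4/7, -12/7)
3. U is the centroid of triangle JKM ⇒ U = (2/3, 0)
2·[CSU] = -4/3, 2·[SMK] = -12/7
[CSU]:[SMK] = -4/3:-12/7 = 7/9

[CSU]:[SMK] = 7/9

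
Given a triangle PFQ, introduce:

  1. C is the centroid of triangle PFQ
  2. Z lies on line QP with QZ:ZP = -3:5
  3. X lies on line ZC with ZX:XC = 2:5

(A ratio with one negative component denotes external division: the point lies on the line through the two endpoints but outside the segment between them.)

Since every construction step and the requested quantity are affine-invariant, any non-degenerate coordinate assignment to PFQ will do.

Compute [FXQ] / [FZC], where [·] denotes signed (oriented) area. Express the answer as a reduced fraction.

Choose coordinates P = (0, 0), F = (1, 0), Q = (0, 1).
1. C is the centroid of triangle PFQ ⇒ C = (1/3, 1/3)
2. Z lies on line QP with QZ:ZP = -3:5 ⇒ Z = (0, 5/2)
3. X lies on line ZC with ZX:XC = 2:5 ⇒ X = (2/21, 79/42)
2·[FXQ] = 41/42, 2·[FZC] = 4/3
[FXQ]:[FZC] = 41/42:4/3 = 41/56

[FXQ]:[FZC] = 41/56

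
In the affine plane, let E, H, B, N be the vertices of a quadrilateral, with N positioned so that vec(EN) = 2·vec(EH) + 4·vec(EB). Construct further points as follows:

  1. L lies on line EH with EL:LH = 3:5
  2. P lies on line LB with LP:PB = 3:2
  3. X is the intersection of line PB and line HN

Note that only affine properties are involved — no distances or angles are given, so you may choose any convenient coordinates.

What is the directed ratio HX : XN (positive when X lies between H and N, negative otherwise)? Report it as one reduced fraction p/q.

HX:XN = -1/5

Work in coordinates with E = (0, 0), H = (1, 0), B = (0, 1), N = (2, 4).
1. L lies on line EH with EL:LH = 3:5 ⇒ L = (3/8, 0)
2. P lies on line LB with LP:PB = 3:2 ⇒ P = (3/20, 3/5)
3. X is the intersection of line PB and line HN ⇒ X = (3/4, -1)
X = H + t·(N−H) with t = -1/4, so HX:XN = t:(1−t) = -1/4:5/4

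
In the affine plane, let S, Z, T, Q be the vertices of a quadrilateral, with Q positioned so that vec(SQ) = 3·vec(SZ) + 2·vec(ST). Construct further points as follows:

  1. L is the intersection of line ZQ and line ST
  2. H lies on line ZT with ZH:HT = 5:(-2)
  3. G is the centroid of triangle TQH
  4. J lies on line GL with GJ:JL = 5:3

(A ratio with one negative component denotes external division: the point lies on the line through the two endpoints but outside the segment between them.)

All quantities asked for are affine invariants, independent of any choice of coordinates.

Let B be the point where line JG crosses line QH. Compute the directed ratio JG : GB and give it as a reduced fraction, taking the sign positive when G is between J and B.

JG:GB = 205/32

Assign S = (0, 0), Z = (1, 0), T = (0, 1), Q = (3, 2) — the answer is frame-independent, so this choice is without loss of generality.
1. L is the intersection of line ZQ and line ST ⇒ L = (0, -1)
2. H lies on line ZT with ZH:HT = 5:(-2) ⇒ H = (-2/3, 5/3)
3. G is the centroid of triangle TQH ⇒ G = (7/9, 14/9)
4. J lies on line GL with GJ:JL = 5:3 ⇒ J = (7/24, -1/24)
line JG meets QH at B = (35/41, 74/41)
G = J + t·(B−J) with t = 205/237, so JG:GB = 205/237:32/237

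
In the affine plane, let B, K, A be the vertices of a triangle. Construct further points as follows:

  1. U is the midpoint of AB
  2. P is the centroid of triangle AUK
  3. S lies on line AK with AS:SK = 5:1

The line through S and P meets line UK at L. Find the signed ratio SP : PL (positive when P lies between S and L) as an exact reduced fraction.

Assign B = (0, 0), K = (1, 0), A = (0, 1) — the answer is frame-independent, so this choice is without loss of generality.
1. U is the midpoint of AB ⇒ U = (0, 1/2)
2. P is the centroid of triangle AUK ⇒ P = (1/3, 1/2)
3. S lies on line AK with AS:SK = 5:1 ⇒ S = (5/6, 1/6)
line SP meets UK at L = (4/3, -1/6)
P = S + t·(L−S) with t = -1, so SP:PL = -1:2

SP:PL = -1/2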